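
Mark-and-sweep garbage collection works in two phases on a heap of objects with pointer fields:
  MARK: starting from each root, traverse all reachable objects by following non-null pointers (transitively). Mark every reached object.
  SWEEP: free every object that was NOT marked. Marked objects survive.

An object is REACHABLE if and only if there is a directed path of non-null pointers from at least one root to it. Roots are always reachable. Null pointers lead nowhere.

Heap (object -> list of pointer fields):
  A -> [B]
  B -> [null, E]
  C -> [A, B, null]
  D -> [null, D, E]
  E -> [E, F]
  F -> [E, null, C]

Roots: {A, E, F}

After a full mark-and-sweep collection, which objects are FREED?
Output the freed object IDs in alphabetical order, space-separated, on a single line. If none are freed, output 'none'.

Roots: A E F
Mark A: refs=B, marked=A
Mark E: refs=E F, marked=A E
Mark F: refs=E null C, marked=A E F
Mark B: refs=null E, marked=A B E F
Mark C: refs=A B null, marked=A B C E F
Unmarked (collected): D

Answer: D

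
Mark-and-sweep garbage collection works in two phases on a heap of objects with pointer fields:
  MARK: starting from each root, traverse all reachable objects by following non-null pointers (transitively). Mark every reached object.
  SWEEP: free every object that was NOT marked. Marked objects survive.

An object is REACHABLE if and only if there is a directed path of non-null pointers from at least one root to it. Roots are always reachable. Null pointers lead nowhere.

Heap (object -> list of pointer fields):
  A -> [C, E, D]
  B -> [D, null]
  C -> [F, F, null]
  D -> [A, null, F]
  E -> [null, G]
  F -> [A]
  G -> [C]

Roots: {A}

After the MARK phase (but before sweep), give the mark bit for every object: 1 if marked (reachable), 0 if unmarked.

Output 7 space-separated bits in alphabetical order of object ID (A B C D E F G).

Roots: A
Mark A: refs=C E D, marked=A
Mark C: refs=F F null, marked=A C
Mark E: refs=null G, marked=A C E
Mark D: refs=A null F, marked=A C D E
Mark F: refs=A, marked=A C D E F
Mark G: refs=C, marked=A C D E F G
Unmarked (collected): B

Answer: 1 0 1 1 1 1 1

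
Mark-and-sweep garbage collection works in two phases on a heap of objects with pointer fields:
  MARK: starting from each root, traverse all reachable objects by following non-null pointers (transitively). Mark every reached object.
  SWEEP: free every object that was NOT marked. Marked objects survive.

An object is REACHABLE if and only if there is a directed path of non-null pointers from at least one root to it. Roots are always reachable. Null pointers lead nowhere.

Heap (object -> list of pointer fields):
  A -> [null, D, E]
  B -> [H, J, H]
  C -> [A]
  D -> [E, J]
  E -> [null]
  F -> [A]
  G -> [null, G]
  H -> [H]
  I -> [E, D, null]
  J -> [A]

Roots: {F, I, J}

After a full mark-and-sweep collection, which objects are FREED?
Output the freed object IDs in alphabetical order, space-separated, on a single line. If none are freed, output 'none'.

Roots: F I J
Mark F: refs=A, marked=F
Mark I: refs=E D null, marked=F I
Mark J: refs=A, marked=F I J
Mark A: refs=null D E, marked=A F I J
Mark E: refs=null, marked=A E F I J
Mark D: refs=E J, marked=A D E F I J
Unmarked (collected): B C G H

Answer: B C G H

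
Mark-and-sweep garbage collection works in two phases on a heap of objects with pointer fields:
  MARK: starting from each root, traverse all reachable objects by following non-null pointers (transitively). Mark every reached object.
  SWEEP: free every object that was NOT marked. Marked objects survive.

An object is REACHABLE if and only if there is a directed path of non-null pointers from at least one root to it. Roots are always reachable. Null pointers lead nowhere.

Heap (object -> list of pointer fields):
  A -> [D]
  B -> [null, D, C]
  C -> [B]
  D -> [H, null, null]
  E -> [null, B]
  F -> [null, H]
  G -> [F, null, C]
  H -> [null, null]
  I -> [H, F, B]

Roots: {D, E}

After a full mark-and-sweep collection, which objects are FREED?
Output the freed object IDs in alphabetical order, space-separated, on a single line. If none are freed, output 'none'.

Answer: A F G I

Derivation:
Roots: D E
Mark D: refs=H null null, marked=D
Mark E: refs=null B, marked=D E
Mark H: refs=null null, marked=D E H
Mark B: refs=null D C, marked=B D E H
Mark C: refs=B, marked=B C D E H
Unmarked (collected): A F G I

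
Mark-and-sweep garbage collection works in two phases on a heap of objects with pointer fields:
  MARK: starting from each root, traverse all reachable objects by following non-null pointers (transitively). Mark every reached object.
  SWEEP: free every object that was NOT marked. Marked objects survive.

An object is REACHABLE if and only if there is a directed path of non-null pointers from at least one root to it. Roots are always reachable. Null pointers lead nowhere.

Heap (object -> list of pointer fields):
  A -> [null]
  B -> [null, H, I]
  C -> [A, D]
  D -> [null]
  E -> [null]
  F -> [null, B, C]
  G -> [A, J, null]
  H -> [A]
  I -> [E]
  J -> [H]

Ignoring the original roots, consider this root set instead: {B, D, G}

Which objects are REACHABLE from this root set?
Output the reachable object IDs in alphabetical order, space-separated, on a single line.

Roots: B D G
Mark B: refs=null H I, marked=B
Mark D: refs=null, marked=B D
Mark G: refs=A J null, marked=B D G
Mark H: refs=A, marked=B D G H
Mark I: refs=E, marked=B D G H I
Mark A: refs=null, marked=A B D G H I
Mark J: refs=H, marked=A B D G H I J
Mark E: refs=null, marked=A B D E G H I J
Unmarked (collected): C F

Answer: A B D E G H I J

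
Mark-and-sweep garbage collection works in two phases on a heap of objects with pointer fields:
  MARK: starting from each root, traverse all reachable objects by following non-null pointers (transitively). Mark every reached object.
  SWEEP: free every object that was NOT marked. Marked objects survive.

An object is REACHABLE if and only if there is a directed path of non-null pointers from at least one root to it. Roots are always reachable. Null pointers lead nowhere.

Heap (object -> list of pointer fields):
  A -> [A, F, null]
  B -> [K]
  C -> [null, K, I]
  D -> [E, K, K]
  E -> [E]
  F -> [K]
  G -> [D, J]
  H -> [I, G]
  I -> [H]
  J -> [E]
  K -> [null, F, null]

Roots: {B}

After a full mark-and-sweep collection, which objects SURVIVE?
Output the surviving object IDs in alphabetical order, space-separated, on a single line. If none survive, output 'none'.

Answer: B F K

Derivation:
Roots: B
Mark B: refs=K, marked=B
Mark K: refs=null F null, marked=B K
Mark F: refs=K, marked=B F K
Unmarked (collected): A C D E G H I J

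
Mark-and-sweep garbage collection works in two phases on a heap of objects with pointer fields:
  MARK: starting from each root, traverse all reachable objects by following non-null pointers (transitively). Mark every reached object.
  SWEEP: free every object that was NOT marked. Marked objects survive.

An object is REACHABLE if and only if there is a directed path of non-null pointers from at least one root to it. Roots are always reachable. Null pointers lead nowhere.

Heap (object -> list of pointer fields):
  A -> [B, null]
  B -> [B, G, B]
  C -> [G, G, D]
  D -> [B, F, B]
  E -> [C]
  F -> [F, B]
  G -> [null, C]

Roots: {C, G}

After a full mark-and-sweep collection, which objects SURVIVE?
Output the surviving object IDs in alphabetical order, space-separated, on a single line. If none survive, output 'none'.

Answer: B C D F G

Derivation:
Roots: C G
Mark C: refs=G G D, marked=C
Mark G: refs=null C, marked=C G
Mark D: refs=B F B, marked=C D G
Mark B: refs=B G B, marked=B C D G
Mark F: refs=F B, marked=B C D F G
Unmarked (collected): A E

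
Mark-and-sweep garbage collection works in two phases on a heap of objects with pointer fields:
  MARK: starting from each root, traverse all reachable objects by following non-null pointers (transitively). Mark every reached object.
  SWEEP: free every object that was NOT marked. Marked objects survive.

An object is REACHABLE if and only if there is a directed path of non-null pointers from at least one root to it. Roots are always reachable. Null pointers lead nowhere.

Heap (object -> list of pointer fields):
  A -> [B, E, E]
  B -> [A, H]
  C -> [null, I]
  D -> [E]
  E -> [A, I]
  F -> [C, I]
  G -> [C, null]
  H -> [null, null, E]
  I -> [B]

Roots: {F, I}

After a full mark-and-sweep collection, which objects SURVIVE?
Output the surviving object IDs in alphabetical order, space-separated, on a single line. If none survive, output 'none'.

Answer: A B C E F H I

Derivation:
Roots: F I
Mark F: refs=C I, marked=F
Mark I: refs=B, marked=F I
Mark C: refs=null I, marked=C F I
Mark B: refs=A H, marked=B C F I
Mark A: refs=B E E, marked=A B C F I
Mark H: refs=null null E, marked=A B C F H I
Mark E: refs=A I, marked=A B C E F H I
Unmarked (collected): D G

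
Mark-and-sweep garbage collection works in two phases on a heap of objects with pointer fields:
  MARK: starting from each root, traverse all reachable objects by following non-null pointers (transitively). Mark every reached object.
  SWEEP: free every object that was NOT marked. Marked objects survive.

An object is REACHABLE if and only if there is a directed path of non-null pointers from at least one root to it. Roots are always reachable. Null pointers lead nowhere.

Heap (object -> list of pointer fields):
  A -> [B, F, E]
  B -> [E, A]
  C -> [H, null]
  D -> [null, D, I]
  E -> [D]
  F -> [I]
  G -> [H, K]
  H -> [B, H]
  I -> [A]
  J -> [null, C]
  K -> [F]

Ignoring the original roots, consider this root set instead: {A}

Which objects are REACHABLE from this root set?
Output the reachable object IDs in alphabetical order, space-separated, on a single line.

Roots: A
Mark A: refs=B F E, marked=A
Mark B: refs=E A, marked=A B
Mark F: refs=I, marked=A B F
Mark E: refs=D, marked=A B E F
Mark I: refs=A, marked=A B E F I
Mark D: refs=null D I, marked=A B D E F I
Unmarked (collected): C G H J K

Answer: A B D E F I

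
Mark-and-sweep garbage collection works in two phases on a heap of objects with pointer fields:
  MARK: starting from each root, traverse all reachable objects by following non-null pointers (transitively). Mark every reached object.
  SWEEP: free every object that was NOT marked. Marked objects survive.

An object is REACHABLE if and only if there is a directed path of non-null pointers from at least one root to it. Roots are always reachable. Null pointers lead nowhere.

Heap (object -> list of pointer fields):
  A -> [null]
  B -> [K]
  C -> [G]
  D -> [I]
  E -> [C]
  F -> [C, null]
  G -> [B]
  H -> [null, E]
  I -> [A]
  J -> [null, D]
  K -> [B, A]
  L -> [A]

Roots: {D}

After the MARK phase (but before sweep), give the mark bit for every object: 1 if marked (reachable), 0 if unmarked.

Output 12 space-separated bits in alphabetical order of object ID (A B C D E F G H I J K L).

Roots: D
Mark D: refs=I, marked=D
Mark I: refs=A, marked=D I
Mark A: refs=null, marked=A D I
Unmarked (collected): B C E F G H J K L

Answer: 1 0 0 1 0 0 0 0 1 0 0 0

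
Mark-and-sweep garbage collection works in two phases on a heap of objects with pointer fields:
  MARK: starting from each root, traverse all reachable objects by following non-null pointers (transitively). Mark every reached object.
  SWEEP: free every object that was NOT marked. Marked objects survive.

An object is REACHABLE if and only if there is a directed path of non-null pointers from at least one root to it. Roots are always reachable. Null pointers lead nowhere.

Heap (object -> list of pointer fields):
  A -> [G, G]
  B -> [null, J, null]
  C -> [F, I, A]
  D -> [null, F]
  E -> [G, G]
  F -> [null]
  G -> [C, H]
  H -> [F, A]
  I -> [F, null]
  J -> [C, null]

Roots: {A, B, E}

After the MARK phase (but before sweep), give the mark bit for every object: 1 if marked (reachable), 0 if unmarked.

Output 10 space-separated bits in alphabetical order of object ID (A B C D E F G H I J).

Roots: A B E
Mark A: refs=G G, marked=A
Mark B: refs=null J null, marked=A B
Mark E: refs=G G, marked=A B E
Mark G: refs=C H, marked=A B E G
Mark J: refs=C null, marked=A B E G J
Mark C: refs=F I A, marked=A B C E G J
Mark H: refs=F A, marked=A B C E G H J
Mark F: refs=null, marked=A B C E F G H J
Mark I: refs=F null, marked=A B C E F G H I J
Unmarked (collected): D

Answer: 1 1 1 0 1 1 1 1 1 1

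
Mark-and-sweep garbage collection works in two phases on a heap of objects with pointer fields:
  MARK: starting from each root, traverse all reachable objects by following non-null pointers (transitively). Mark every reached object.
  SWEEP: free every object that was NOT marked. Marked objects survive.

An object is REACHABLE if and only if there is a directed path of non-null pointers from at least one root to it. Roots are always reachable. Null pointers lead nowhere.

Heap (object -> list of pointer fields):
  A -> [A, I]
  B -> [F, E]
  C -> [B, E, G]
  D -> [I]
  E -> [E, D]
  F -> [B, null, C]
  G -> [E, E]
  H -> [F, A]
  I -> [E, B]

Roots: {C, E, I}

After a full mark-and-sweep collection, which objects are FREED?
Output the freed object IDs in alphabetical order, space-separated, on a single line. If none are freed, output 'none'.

Answer: A H

Derivation:
Roots: C E I
Mark C: refs=B E G, marked=C
Mark E: refs=E D, marked=C E
Mark I: refs=E B, marked=C E I
Mark B: refs=F E, marked=B C E I
Mark G: refs=E E, marked=B C E G I
Mark D: refs=I, marked=B C D E G I
Mark F: refs=B null C, marked=B C D E F G I
Unmarked (collected): A H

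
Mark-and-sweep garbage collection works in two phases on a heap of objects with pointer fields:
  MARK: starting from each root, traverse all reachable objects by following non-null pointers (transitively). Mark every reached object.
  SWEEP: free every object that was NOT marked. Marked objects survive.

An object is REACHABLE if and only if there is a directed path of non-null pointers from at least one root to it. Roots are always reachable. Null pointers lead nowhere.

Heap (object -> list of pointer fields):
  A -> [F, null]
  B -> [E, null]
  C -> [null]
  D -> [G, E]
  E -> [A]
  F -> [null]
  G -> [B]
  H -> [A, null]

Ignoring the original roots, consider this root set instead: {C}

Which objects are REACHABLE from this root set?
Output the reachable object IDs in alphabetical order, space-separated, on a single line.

Roots: C
Mark C: refs=null, marked=C
Unmarked (collected): A B D E F G H

Answer: C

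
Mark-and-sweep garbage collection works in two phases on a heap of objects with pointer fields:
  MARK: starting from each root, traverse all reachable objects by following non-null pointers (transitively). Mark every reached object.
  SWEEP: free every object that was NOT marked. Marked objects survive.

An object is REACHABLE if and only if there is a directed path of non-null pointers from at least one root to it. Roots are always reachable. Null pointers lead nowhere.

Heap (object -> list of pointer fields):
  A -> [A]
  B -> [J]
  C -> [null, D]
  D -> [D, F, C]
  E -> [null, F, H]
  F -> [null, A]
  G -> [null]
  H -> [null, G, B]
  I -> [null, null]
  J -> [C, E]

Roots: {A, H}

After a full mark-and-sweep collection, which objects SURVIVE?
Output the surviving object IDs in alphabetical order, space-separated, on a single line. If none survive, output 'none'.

Answer: A B C D E F G H J

Derivation:
Roots: A H
Mark A: refs=A, marked=A
Mark H: refs=null G B, marked=A H
Mark G: refs=null, marked=A G H
Mark B: refs=J, marked=A B G H
Mark J: refs=C E, marked=A B G H J
Mark C: refs=null D, marked=A B C G H J
Mark E: refs=null F H, marked=A B C E G H J
Mark D: refs=D F C, marked=A B C D E G H J
Mark F: refs=null A, marked=A B C D E F G H J
Unmarked (collected): I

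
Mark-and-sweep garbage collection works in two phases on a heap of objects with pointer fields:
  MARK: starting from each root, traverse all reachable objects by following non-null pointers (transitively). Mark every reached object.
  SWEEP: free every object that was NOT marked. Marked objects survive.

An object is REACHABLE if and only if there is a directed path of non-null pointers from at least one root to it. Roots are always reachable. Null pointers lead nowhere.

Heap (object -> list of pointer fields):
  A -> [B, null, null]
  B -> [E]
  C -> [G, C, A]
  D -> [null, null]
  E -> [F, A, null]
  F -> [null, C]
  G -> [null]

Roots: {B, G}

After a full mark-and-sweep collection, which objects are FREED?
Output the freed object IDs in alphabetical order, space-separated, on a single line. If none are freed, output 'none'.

Answer: D

Derivation:
Roots: B G
Mark B: refs=E, marked=B
Mark G: refs=null, marked=B G
Mark E: refs=F A null, marked=B E G
Mark F: refs=null C, marked=B E F G
Mark A: refs=B null null, marked=A B E F G
Mark C: refs=G C A, marked=A B C E F G
Unmarked (collected): D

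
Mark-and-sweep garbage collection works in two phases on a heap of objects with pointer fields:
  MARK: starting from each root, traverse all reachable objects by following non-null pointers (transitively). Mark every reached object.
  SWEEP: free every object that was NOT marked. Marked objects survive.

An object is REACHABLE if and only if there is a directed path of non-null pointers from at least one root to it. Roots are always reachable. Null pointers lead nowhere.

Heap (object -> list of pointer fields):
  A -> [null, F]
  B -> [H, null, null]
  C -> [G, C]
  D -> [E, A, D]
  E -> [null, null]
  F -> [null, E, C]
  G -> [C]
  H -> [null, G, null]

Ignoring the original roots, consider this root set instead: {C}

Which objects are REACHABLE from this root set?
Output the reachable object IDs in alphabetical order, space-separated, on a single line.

Roots: C
Mark C: refs=G C, marked=C
Mark G: refs=C, marked=C G
Unmarked (collected): A B D E F H

Answer: C G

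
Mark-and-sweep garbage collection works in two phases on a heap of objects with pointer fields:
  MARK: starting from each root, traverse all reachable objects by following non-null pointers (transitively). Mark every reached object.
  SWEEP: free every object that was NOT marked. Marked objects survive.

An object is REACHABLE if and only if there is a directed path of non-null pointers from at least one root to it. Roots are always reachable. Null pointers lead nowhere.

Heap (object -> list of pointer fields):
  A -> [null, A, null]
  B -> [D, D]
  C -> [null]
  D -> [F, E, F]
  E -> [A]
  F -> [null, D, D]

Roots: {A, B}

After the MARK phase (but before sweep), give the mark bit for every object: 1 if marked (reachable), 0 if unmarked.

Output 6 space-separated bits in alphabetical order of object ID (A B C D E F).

Roots: A B
Mark A: refs=null A null, marked=A
Mark B: refs=D D, marked=A B
Mark D: refs=F E F, marked=A B D
Mark F: refs=null D D, marked=A B D F
Mark E: refs=A, marked=A B D E F
Unmarked (collected): C

Answer: 1 1 0 1 1 1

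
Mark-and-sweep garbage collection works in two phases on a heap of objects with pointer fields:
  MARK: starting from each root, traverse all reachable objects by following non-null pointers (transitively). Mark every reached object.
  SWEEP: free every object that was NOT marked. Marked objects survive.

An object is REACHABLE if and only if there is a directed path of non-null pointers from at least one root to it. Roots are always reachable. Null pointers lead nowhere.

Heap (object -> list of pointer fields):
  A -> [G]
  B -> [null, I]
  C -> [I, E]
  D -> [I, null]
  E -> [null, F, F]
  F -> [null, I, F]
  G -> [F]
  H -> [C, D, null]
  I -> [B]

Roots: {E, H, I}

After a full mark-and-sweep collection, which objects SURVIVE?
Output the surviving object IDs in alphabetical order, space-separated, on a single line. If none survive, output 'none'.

Answer: B C D E F H I

Derivation:
Roots: E H I
Mark E: refs=null F F, marked=E
Mark H: refs=C D null, marked=E H
Mark I: refs=B, marked=E H I
Mark F: refs=null I F, marked=E F H I
Mark C: refs=I E, marked=C E F H I
Mark D: refs=I null, marked=C D E F H I
Mark B: refs=null I, marked=B C D E F H I
Unmarked (collected): A G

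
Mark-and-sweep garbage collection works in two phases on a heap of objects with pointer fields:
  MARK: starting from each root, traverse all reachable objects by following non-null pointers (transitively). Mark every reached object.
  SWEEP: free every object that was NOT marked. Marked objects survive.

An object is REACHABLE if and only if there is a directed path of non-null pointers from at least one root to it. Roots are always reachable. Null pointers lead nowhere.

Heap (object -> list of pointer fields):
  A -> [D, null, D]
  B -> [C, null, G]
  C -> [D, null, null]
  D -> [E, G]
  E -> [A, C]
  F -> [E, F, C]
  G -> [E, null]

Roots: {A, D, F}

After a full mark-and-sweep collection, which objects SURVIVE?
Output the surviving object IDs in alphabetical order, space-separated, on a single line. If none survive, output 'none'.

Roots: A D F
Mark A: refs=D null D, marked=A
Mark D: refs=E G, marked=A D
Mark F: refs=E F C, marked=A D F
Mark E: refs=A C, marked=A D E F
Mark G: refs=E null, marked=A D E F G
Mark C: refs=D null null, marked=A C D E F G
Unmarked (collected): B

Answer: A C D E F G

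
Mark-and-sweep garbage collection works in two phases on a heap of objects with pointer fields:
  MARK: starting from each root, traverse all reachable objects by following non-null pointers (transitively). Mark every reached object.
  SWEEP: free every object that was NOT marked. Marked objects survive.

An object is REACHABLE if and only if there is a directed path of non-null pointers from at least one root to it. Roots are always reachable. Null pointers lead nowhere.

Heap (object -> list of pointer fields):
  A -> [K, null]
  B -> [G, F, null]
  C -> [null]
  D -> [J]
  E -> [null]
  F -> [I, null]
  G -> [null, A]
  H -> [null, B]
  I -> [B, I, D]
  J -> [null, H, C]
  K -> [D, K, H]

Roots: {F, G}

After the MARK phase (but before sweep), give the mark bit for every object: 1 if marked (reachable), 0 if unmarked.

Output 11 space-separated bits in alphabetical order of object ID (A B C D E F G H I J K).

Roots: F G
Mark F: refs=I null, marked=F
Mark G: refs=null A, marked=F G
Mark I: refs=B I D, marked=F G I
Mark A: refs=K null, marked=A F G I
Mark B: refs=G F null, marked=A B F G I
Mark D: refs=J, marked=A B D F G I
Mark K: refs=D K H, marked=A B D F G I K
Mark J: refs=null H C, marked=A B D F G I J K
Mark H: refs=null B, marked=A B D F G H I J K
Mark C: refs=null, marked=A B C D F G H I J K
Unmarked (collected): E

Answer: 1 1 1 1 0 1 1 1 1 1 1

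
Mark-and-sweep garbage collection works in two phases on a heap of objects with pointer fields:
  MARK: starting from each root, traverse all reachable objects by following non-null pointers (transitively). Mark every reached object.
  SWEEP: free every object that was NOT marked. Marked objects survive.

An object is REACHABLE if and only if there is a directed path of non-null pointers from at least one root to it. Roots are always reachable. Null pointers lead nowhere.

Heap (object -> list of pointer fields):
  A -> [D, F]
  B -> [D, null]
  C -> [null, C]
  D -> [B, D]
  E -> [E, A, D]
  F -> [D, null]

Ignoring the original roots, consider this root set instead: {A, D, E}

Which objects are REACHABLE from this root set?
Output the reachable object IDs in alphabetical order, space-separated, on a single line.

Answer: A B D E F

Derivation:
Roots: A D E
Mark A: refs=D F, marked=A
Mark D: refs=B D, marked=A D
Mark E: refs=E A D, marked=A D E
Mark F: refs=D null, marked=A D E F
Mark B: refs=D null, marked=A B D E F
Unmarked (collected): C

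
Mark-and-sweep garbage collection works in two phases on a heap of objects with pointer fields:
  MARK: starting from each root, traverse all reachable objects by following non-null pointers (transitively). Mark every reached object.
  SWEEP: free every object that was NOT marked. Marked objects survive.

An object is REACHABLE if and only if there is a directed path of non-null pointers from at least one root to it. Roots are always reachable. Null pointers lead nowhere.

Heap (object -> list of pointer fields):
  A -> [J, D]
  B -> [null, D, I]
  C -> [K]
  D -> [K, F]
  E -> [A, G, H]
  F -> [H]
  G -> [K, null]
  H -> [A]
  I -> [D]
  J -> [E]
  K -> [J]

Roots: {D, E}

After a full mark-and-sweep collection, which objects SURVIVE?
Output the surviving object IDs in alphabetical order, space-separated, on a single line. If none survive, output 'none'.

Roots: D E
Mark D: refs=K F, marked=D
Mark E: refs=A G H, marked=D E
Mark K: refs=J, marked=D E K
Mark F: refs=H, marked=D E F K
Mark A: refs=J D, marked=A D E F K
Mark G: refs=K null, marked=A D E F G K
Mark H: refs=A, marked=A D E F G H K
Mark J: refs=E, marked=A D E F G H J K
Unmarked (collected): B C I

Answer: A D E F G H J K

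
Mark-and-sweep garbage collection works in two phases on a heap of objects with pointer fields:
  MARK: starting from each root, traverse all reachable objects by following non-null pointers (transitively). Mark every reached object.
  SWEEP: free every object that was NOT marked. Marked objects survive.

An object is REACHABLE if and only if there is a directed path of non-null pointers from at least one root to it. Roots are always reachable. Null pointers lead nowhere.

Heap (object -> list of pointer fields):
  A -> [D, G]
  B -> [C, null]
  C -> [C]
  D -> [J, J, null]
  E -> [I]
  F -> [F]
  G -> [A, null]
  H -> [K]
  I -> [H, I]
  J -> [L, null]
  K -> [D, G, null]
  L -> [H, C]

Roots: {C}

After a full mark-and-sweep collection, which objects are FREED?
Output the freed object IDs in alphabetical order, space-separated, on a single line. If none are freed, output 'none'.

Roots: C
Mark C: refs=C, marked=C
Unmarked (collected): A B D E F G H I J K L

Answer: A B D E F G H I J K L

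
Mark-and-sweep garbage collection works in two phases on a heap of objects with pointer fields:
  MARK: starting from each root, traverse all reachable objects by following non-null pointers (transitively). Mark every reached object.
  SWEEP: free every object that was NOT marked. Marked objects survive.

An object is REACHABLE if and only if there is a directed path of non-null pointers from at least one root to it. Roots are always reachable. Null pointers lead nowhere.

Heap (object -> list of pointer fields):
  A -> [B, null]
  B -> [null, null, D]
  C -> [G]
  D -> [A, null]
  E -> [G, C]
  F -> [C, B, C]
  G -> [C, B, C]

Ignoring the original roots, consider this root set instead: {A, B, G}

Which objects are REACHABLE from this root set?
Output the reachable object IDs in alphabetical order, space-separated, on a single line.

Roots: A B G
Mark A: refs=B null, marked=A
Mark B: refs=null null D, marked=A B
Mark G: refs=C B C, marked=A B G
Mark D: refs=A null, marked=A B D G
Mark C: refs=G, marked=A B C D G
Unmarked (collected): E F

Answer: A B C D G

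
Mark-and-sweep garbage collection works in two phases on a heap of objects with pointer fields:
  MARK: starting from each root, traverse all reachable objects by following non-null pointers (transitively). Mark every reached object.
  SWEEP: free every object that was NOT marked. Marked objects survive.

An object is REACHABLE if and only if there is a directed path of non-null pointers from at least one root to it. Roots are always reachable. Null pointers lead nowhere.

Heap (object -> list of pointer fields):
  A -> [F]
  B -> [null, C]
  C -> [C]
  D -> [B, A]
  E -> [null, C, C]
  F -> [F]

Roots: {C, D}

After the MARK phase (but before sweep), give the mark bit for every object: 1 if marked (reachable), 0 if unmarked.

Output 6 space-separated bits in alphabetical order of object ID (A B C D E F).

Answer: 1 1 1 1 0 1

Derivation:
Roots: C D
Mark C: refs=C, marked=C
Mark D: refs=B A, marked=C D
Mark B: refs=null C, marked=B C D
Mark A: refs=F, marked=A B C D
Mark F: refs=F, marked=A B C D F
Unmarked (collected): E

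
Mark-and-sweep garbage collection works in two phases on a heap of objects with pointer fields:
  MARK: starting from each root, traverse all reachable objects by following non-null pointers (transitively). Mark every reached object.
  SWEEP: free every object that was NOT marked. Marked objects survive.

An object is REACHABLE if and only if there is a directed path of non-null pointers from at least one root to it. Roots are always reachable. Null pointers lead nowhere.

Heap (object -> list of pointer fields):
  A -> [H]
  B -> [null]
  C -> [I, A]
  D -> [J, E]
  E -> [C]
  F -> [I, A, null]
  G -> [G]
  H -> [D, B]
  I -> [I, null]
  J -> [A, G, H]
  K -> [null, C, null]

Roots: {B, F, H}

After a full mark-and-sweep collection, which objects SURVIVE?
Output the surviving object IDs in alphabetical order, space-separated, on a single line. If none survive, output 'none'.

Answer: A B C D E F G H I J

Derivation:
Roots: B F H
Mark B: refs=null, marked=B
Mark F: refs=I A null, marked=B F
Mark H: refs=D B, marked=B F H
Mark I: refs=I null, marked=B F H I
Mark A: refs=H, marked=A B F H I
Mark D: refs=J E, marked=A B D F H I
Mark J: refs=A G H, marked=A B D F H I J
Mark E: refs=C, marked=A B D E F H I J
Mark G: refs=G, marked=A B D E F G H I J
Mark C: refs=I A, marked=A B C D E F G H I J
Unmarked (collected): K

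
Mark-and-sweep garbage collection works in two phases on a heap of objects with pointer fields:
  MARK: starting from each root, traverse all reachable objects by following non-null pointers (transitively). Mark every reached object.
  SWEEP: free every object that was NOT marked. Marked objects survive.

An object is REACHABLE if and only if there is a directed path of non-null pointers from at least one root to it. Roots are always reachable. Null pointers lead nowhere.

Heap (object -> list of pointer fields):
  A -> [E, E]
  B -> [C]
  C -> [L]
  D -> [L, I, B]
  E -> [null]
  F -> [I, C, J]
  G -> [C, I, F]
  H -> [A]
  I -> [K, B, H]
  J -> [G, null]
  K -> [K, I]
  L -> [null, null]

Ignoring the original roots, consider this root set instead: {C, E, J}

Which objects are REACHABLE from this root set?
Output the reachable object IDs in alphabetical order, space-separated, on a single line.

Roots: C E J
Mark C: refs=L, marked=C
Mark E: refs=null, marked=C E
Mark J: refs=G null, marked=C E J
Mark L: refs=null null, marked=C E J L
Mark G: refs=C I F, marked=C E G J L
Mark I: refs=K B H, marked=C E G I J L
Mark F: refs=I C J, marked=C E F G I J L
Mark K: refs=K I, marked=C E F G I J K L
Mark B: refs=C, marked=B C E F G I J K L
Mark H: refs=A, marked=B C E F G H I J K L
Mark A: refs=E E, marked=A B C E F G H I J K L
Unmarked (collected): D

Answer: A B C E F G H I J K L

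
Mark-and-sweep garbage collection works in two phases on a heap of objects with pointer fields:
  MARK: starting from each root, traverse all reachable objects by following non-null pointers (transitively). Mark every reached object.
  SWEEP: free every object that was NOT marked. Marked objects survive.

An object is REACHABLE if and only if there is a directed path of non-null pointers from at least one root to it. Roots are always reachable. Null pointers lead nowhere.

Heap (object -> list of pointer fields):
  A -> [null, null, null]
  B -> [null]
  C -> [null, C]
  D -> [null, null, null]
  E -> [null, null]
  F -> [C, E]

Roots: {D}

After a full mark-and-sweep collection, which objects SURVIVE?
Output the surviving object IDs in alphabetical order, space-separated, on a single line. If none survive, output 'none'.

Roots: D
Mark D: refs=null null null, marked=D
Unmarked (collected): A B C E F

Answer: D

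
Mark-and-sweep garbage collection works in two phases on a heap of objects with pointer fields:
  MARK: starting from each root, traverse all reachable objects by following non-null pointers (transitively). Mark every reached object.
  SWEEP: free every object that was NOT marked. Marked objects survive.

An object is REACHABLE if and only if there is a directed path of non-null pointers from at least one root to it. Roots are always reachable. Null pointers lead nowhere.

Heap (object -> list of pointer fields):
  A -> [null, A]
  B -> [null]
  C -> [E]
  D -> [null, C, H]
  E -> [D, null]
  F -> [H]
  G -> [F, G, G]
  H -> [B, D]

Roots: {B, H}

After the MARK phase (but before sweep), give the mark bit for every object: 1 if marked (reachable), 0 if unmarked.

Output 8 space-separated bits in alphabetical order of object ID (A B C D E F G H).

Roots: B H
Mark B: refs=null, marked=B
Mark H: refs=B D, marked=B H
Mark D: refs=null C H, marked=B D H
Mark C: refs=E, marked=B C D H
Mark E: refs=D null, marked=B C D E H
Unmarked (collected): A F G

Answer: 0 1 1 1 1 0 0 1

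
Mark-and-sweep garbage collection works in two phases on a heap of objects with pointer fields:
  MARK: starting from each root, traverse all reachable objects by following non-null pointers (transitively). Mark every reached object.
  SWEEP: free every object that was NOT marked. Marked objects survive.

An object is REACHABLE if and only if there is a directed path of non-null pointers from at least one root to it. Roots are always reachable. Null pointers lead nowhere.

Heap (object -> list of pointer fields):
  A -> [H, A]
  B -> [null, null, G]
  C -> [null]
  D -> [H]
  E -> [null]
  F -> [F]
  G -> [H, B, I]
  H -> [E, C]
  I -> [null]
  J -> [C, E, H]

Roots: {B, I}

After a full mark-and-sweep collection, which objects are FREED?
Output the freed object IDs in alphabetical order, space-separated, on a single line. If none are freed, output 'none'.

Roots: B I
Mark B: refs=null null G, marked=B
Mark I: refs=null, marked=B I
Mark G: refs=H B I, marked=B G I
Mark H: refs=E C, marked=B G H I
Mark E: refs=null, marked=B E G H I
Mark C: refs=null, marked=B C E G H I
Unmarked (collected): A D F J

Answer: A D F J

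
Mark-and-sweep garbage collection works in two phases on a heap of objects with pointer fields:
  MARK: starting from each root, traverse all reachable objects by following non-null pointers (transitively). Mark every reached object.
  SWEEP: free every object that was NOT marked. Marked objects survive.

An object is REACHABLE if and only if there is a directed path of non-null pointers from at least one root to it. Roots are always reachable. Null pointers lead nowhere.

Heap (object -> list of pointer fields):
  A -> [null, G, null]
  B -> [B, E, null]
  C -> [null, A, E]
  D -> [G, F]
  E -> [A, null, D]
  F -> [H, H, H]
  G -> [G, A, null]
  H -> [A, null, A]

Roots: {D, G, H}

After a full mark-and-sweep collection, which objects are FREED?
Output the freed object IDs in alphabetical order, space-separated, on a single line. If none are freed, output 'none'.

Answer: B C E

Derivation:
Roots: D G H
Mark D: refs=G F, marked=D
Mark G: refs=G A null, marked=D G
Mark H: refs=A null A, marked=D G H
Mark F: refs=H H H, marked=D F G H
Mark A: refs=null G null, marked=A D F G H
Unmarked (collected): B C E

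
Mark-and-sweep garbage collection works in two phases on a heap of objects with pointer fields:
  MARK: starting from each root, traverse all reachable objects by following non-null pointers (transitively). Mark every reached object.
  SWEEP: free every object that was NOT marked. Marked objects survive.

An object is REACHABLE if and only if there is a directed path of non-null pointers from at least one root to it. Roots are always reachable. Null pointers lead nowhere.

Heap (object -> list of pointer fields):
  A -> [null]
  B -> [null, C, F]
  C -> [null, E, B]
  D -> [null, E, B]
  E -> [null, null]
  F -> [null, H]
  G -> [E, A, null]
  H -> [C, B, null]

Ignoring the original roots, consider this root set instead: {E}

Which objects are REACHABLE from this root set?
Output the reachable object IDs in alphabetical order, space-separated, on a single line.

Roots: E
Mark E: refs=null null, marked=E
Unmarked (collected): A B C D F G H

Answer: E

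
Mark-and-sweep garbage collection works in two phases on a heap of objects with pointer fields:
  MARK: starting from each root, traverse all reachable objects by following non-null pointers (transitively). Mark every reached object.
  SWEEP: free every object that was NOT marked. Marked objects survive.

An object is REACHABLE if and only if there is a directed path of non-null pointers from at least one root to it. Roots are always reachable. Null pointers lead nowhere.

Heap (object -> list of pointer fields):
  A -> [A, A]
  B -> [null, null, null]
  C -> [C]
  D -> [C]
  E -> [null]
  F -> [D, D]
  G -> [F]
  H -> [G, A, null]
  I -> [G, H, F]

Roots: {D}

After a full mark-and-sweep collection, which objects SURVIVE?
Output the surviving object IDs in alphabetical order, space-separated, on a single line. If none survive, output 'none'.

Roots: D
Mark D: refs=C, marked=D
Mark C: refs=C, marked=C D
Unmarked (collected): A B E F G H I

Answer: C D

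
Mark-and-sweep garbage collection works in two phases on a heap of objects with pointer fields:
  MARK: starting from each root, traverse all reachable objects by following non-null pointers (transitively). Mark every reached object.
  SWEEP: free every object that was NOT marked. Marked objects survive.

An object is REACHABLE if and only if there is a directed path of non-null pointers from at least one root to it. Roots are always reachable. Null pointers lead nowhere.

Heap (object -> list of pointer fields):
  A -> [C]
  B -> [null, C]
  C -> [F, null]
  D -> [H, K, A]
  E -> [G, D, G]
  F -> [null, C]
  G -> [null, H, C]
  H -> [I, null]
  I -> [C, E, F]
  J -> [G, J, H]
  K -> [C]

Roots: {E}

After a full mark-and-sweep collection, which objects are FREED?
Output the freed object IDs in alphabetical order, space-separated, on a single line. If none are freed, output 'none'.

Answer: B J

Derivation:
Roots: E
Mark E: refs=G D G, marked=E
Mark G: refs=null H C, marked=E G
Mark D: refs=H K A, marked=D E G
Mark H: refs=I null, marked=D E G H
Mark C: refs=F null, marked=C D E G H
Mark K: refs=C, marked=C D E G H K
Mark A: refs=C, marked=A C D E G H K
Mark I: refs=C E F, marked=A C D E G H I K
Mark F: refs=null C, marked=A C D E F G H I K
Unmarked (collected): B J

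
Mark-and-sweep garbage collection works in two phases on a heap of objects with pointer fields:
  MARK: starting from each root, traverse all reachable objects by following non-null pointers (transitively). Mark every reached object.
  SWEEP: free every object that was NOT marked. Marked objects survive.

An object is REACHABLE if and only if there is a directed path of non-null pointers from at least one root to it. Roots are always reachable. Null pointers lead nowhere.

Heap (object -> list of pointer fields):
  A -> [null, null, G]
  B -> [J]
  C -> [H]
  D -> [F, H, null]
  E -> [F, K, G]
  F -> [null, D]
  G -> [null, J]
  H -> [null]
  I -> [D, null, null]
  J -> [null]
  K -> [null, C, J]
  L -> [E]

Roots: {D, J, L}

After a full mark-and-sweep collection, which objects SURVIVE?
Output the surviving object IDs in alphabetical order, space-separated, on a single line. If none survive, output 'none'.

Roots: D J L
Mark D: refs=F H null, marked=D
Mark J: refs=null, marked=D J
Mark L: refs=E, marked=D J L
Mark F: refs=null D, marked=D F J L
Mark H: refs=null, marked=D F H J L
Mark E: refs=F K G, marked=D E F H J L
Mark K: refs=null C J, marked=D E F H J K L
Mark G: refs=null J, marked=D E F G H J K L
Mark C: refs=H, marked=C D E F G H J K L
Unmarked (collected): A B I

Answer: C D E F G H J K L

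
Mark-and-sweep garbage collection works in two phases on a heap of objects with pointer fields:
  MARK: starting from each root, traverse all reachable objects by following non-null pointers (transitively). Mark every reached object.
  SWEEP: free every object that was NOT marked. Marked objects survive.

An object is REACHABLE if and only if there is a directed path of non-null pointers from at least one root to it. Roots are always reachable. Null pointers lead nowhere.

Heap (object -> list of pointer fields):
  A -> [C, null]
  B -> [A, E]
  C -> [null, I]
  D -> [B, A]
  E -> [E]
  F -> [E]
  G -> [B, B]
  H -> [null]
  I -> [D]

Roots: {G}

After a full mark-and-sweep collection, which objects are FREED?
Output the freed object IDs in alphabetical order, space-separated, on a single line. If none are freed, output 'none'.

Answer: F H

Derivation:
Roots: G
Mark G: refs=B B, marked=G
Mark B: refs=A E, marked=B G
Mark A: refs=C null, marked=A B G
Mark E: refs=E, marked=A B E G
Mark C: refs=null I, marked=A B C E G
Mark I: refs=D, marked=A B C E G I
Mark D: refs=B A, marked=A B C D E G I
Unmarked (collected): F H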